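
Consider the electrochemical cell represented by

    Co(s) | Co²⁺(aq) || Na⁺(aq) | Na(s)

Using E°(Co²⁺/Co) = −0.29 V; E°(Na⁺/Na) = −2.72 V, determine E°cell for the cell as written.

−2.43 V

By convention the left-hand electrode in cell notation is the anode (oxidation) and the right-hand electrode is the cathode (reduction).
E°cell = E°(right) − E°(left) = −2.72 − (−0.29) = −2.43 V.
The negative sign shows that, as written, the cell would require an external voltage to drive the reaction.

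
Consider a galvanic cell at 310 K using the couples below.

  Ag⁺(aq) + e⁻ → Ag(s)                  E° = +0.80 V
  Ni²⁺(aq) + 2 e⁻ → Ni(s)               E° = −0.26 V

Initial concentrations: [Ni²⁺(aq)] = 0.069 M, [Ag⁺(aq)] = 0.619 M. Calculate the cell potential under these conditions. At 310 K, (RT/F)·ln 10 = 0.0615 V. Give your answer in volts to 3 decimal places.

Ag⁺/Ag is reduced (cathode, E° = +0.80 V) and Ni²⁺/Ni is oxidized (anode).
E°cell = E°cat − E°an = +0.80 − (−0.26) = +1.06 V; n = 2.
Balancing gives 2 Ag⁺(aq) + Ni(s) → 2 Ag(s) + Ni²⁺(aq); hence Q = [Ni²⁺(aq)] / [Ag⁺(aq)]^2 = 0.18 (log Q = −0.745).
E = E° − (0.0615/n)·log Q = +1.06 − (0.0615/2)(−0.745) = +1.083 V.

+1.083 V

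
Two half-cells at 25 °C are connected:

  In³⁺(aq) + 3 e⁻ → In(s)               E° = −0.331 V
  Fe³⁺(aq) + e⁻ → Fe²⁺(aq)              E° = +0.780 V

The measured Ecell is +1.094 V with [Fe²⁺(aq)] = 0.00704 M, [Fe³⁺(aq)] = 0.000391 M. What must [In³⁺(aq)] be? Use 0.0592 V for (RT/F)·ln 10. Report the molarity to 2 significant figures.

0.0012 M

The Fe³⁺/Fe²⁺ couple has the larger reduction potential, so it is the cathode: E°cell = +0.780 − (−0.331) = +1.111 V and n = 3.
Rearranging E = E° − (0.0592/n)·log Q gives log Q = 3(+1.111 − (+1.094))/0.0592 = 0.861.
For 3 Fe³⁺(aq) + In(s) → 3 Fe²⁺(aq) + In³⁺(aq), the reaction quotient is Q = ([Fe²⁺(aq)]^3·[In³⁺(aq)]) / [Fe³⁺(aq)]^3.
Solving for the unknown gives log [In³⁺(aq)] = −2.905, so [In³⁺(aq)] ≈ 0.0012 M.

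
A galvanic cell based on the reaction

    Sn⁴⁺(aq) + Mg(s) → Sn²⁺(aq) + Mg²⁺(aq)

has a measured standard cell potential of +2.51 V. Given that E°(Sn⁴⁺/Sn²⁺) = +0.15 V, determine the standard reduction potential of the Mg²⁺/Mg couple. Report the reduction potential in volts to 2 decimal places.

−2.36 V

In the reaction as written the Sn⁴⁺/Sn²⁺ couple is reduced (cathode) and Mg²⁺/Mg is oxidized (anode), so E°cell = E°(Sn⁴⁺/Sn²⁺) − E°(Mg²⁺/Mg).
E°(Mg²⁺/Mg) = E°(cathode) − E°cell = +0.15 − (+2.51) = −2.36 V.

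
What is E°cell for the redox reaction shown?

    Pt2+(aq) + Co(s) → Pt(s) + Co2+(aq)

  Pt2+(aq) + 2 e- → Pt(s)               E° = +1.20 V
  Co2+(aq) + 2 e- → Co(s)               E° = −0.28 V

+1.48 V

In the reaction as written, Pt2+(aq) is reduced (cathode) and Co2+(aq) is produced by oxidation at the anode.
E°cell = E°(cathode) − E°(anode) = +1.20 − (−0.28) = +1.48 V.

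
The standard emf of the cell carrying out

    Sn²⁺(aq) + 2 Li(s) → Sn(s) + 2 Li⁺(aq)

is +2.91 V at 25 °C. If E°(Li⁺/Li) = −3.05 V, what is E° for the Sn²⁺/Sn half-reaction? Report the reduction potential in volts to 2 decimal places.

In the reaction as written the Sn²⁺/Sn couple is reduced (cathode) and Li⁺/Li is oxidized (anode), so E°cell = E°(Sn²⁺/Sn) − E°(Li⁺/Li).
E°(Sn²⁺/Sn) = E°cell + E°(anode) = +2.91 + (−3.05) = −0.14 V.

−0.14 V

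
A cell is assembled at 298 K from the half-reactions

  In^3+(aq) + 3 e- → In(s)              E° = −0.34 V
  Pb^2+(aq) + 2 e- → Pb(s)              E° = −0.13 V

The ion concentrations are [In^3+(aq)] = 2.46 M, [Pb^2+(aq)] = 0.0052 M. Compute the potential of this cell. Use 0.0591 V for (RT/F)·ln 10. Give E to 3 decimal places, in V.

+0.135 V

Since E°(Pb²⁺/Pb) > E°(In³⁺/In), Pb²⁺/Pb serves as the cathode.
The standard potential is −0.13 − (−0.34) = +0.21 V and the balanced reaction transfers n = 6 electrons.
Balancing gives 3 Pb^2+(aq) + 2 In(s) → 3 Pb(s) + 2 In^3+(aq); hence Q = [In^3+(aq)]^2 / [Pb^2+(aq)]^3 = 4.3×10^7 (log Q = 7.634).
Applying E = E° − (RT ln10/nF)·log Q gives +0.21 − (0.0591/6)(7.634) = +0.135 V.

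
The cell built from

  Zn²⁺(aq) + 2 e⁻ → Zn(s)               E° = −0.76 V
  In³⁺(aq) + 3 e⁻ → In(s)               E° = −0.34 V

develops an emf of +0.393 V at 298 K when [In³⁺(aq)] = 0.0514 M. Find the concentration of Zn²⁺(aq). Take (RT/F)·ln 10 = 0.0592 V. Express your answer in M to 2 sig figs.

In³⁺/In is the cathode (higher E°); E°cell = −0.34 − (−0.76) = +0.42 V with n = 6.
Since E = E° − (0.0592/n)·log Q, log Q = n(E° − E)/0.0592 = 2.736.
Balancing electrons gives 2 In³⁺(aq) + 3 Zn(s) → 2 In(s) + 3 Zn²⁺(aq); thus Q = [Zn²⁺(aq)]^3 / [In³⁺(aq)]^2.
Isolating [Zn²⁺(aq)] in Q = 10^{2.736} yields log [Zn²⁺(aq)] = 0.053, i.e. 1.1 M.

1.1 M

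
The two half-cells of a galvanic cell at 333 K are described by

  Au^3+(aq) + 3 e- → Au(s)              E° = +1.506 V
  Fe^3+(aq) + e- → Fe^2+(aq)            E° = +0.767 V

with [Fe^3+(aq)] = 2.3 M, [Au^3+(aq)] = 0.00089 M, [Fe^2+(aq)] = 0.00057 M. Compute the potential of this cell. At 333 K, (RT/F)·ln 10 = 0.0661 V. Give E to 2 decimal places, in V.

Au³⁺/Au is reduced (cathode, E° = +1.506 V) and Fe³⁺/Fe²⁺ is oxidized (anode).
E°cell = +1.506 − (+0.767) = +0.739 V, with n = 3 electrons transferred.
For the overall reaction Au^3+(aq) + 3 Fe^2+(aq) → Au(s) + 3 Fe^3+(aq), Q = [Fe^3+(aq)]^3 / ([Au^3+(aq)]·[Fe^2+(aq)]^3) = 7.38×10^13, giving log Q = 13.868.
By the Nernst equation, E = +0.739 − (0.0661/3)·(13.868) = +0.43 V.

+0.43 V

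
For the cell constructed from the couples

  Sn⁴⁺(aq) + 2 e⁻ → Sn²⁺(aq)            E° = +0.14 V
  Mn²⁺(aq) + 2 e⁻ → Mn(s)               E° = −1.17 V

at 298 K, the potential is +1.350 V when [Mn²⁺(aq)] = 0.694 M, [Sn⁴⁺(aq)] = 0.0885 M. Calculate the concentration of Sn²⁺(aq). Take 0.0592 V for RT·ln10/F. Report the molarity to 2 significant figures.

0.0057 M

With Sn⁴⁺/Sn²⁺ at the cathode and Mn²⁺/Mn at the anode, E°cell = +0.14 − (−1.17) = +1.31 V (n = 2).
Rearranging E = E° − (0.0592/n)·log Q gives log Q = 2(+1.31 − (+1.350))/0.0592 = −1.351.
Balancing electrons gives Sn⁴⁺(aq) + Mn(s) → Sn²⁺(aq) + Mn²⁺(aq); thus Q = ([Sn²⁺(aq)]·[Mn²⁺(aq)]) / [Sn⁴⁺(aq)].
Solving for the unknown gives log [Sn²⁺(aq)] = −2.245, so [Sn²⁺(aq)] ≈ 0.0057 M.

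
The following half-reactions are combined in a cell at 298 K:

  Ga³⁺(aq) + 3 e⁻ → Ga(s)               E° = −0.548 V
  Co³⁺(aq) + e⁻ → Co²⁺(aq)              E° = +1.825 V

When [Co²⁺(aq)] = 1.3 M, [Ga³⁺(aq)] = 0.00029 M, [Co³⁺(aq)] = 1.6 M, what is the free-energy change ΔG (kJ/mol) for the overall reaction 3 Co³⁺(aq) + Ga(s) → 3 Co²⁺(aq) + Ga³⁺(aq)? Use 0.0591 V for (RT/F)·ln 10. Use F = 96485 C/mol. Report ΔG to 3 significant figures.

−709 kJ/mol

The standard cell potential is +1.825 − (−0.548) = +2.373 V, with n = 3 electrons in the balanced equation.
Q = ([Co²⁺(aq)]^3·[Ga³⁺(aq)]) / [Co³⁺(aq)]^3 = 0.000156, so log Q = −3.808 and E = +2.373 − (0.0591/3)(−3.808) = +2.4480 V.
ΔG = −nFE = −(3)(96485)(+2.4480) J/mol = −709 kJ/mol.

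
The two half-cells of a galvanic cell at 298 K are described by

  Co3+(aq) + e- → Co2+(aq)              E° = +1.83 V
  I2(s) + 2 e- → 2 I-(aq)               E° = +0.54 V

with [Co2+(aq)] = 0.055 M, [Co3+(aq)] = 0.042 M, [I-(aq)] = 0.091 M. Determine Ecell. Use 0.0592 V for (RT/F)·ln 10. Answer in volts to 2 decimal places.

Co³⁺/Co²⁺ is reduced (cathode, E° = +1.83 V) and I₂/I⁻ is oxidized (anode).
E°cell = E°cat − E°an = +1.83 − (+0.54) = +1.29 V; n = 2.
For the overall reaction 2 Co3+(aq) + 2 I-(aq) → 2 Co2+(aq) + I2(s), Q = [Co2+(aq)]^2 / ([Co3+(aq)]^2·[I-(aq)]^2) = 207, giving log Q = 2.316.
E = E° − (0.0592/n)·log Q = +1.29 − (0.0592/2)(2.316) = +1.22 V.

+1.22 V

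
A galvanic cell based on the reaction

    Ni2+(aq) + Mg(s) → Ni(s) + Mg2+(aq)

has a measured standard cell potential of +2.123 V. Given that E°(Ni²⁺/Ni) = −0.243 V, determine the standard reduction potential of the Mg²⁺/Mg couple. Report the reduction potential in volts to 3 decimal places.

−2.366 V

In the reaction as written the Ni²⁺/Ni couple is reduced (cathode) and Mg²⁺/Mg is oxidized (anode), so E°cell = E°(Ni²⁺/Ni) − E°(Mg²⁺/Mg).
E°(Mg²⁺/Mg) = E°(cathode) − E°cell = −0.243 − (+2.123) = −2.366 V.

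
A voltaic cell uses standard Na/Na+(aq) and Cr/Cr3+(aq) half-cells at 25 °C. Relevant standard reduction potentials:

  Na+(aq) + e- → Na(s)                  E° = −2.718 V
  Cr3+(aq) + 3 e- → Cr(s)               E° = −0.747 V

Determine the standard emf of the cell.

Of the two couples in this cell, the one with the more positive reduction potential is reduced at the cathode: here that is Cr³⁺/Cr (−0.747 V); Na⁺/Na (−2.718 V) is the anode.
E°cell = E°(cathode) − E°(anode) = −0.747 − (−2.718) = +1.971 V.

+1.971 V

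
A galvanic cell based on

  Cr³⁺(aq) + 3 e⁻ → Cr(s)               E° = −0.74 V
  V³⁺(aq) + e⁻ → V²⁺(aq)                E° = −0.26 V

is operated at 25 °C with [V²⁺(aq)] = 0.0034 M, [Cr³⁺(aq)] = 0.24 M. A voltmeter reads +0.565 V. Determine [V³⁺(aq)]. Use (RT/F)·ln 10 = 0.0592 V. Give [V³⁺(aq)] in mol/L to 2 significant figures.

V³⁺/V²⁺ is the cathode (higher E°); E°cell = −0.26 − (−0.74) = +0.48 V with n = 3.
Since E = E° − (0.0592/n)·log Q, log Q = n(E° − E)/0.0592 = −4.307.
Balancing electrons gives 3 V³⁺(aq) + Cr(s) → 3 V²⁺(aq) + Cr³⁺(aq); thus Q = ([V²⁺(aq)]^3·[Cr³⁺(aq)]) / [V³⁺(aq)]^3.
Isolating [V³⁺(aq)] in Q = 10^{−4.307} yields log [V³⁺(aq)] = −1.239, i.e. 0.058 M.

0.058 M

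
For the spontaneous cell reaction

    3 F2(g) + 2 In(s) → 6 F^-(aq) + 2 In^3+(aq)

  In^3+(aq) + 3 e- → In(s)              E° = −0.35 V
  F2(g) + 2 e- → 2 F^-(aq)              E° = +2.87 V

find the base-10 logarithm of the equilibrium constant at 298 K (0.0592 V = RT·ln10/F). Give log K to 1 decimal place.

log K = 326.4

The F₂/F⁻ couple is reduced (cathode); E°cell = +2.87 − (−0.35) = +3.22 V with n = 6.
At equilibrium E = 0, so log K = nE°cell / 0.0592 = (6)(+3.22) / 0.0592 = 326.4.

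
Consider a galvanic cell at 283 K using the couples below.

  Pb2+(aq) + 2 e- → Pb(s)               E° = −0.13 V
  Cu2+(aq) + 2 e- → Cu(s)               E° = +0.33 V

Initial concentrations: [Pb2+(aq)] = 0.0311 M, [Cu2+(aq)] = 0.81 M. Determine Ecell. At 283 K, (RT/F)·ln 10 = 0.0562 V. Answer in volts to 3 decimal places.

Since E°(Cu²⁺/Cu) > E°(Pb²⁺/Pb), Cu²⁺/Cu serves as the cathode.
E°cell = +0.33 − (−0.13) = +0.46 V, with n = 2 electrons transferred.
The balanced reaction is Cu2+(aq) + Pb(s) → Cu(s) + Pb2+(aq), so Q = [Pb2+(aq)] / [Cu2+(aq)] = 0.0384 and log Q = −1.416.
Applying E = E° − (RT ln10/nF)·log Q gives +0.46 − (0.0562/2)(−1.416) = +0.500 V.

+0.500 V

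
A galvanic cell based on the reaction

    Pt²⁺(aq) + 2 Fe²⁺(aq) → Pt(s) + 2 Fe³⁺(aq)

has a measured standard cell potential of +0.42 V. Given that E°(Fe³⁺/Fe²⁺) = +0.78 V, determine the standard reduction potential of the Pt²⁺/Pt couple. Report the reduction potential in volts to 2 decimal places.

+1.20 V

In the reaction as written the Pt²⁺/Pt couple is reduced (cathode) and Fe³⁺/Fe²⁺ is oxidized (anode), so E°cell = E°(Pt²⁺/Pt) − E°(Fe³⁺/Fe²⁺).
E°(Pt²⁺/Pt) = E°cell + E°(anode) = +0.42 + (+0.78) = +1.20 V.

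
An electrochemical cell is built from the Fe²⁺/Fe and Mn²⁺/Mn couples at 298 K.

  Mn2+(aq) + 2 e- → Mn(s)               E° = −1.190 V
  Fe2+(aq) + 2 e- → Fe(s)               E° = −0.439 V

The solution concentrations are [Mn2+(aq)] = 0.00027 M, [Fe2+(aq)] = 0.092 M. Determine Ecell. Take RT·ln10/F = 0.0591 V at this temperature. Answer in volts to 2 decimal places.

Since E°(Fe²⁺/Fe) > E°(Mn²⁺/Mn), Fe²⁺/Fe serves as the cathode.
E°cell = −0.439 − (−1.190) = +0.751 V, with n = 2 electrons transferred.
Balancing gives Fe2+(aq) + Mn(s) → Fe(s) + Mn2+(aq); hence Q = [Mn2+(aq)] / [Fe2+(aq)] = 0.00293 (log Q = −2.532).
Applying E = E° − (RT ln10/nF)·log Q gives +0.751 − (0.0591/2)(−2.532) = +0.83 V.

+0.83 V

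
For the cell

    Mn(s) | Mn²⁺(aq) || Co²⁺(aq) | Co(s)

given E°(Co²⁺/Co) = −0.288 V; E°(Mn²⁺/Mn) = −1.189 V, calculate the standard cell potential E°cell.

+0.901 V

By convention the left-hand electrode in cell notation is the anode (oxidation) and the right-hand electrode is the cathode (reduction).
E°cell = E°(right) − E°(left) = −0.288 − (−1.189) = +0.901 V.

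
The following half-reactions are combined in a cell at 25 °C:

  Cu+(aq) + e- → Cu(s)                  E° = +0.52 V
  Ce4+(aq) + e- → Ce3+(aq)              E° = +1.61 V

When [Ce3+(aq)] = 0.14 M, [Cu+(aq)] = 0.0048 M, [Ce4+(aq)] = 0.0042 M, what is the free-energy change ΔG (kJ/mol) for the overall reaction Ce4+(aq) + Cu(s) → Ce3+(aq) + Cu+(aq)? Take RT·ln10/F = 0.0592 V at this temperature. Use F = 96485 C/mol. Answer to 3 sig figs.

−110 kJ/mol

The standard cell potential is +1.61 − (+0.52) = +1.09 V, with n = 1 electron in the balanced equation.
The reaction quotient is ([Ce3+(aq)]·[Cu+(aq)]) / [Ce4+(aq)] = 0.16; by Nernst, E = +1.09 − (0.0592/1)(−0.796) = +1.1371 V.
Then ΔG = −nFE = −1 × 96485 × +1.1371 J/mol = −110 kJ/mol.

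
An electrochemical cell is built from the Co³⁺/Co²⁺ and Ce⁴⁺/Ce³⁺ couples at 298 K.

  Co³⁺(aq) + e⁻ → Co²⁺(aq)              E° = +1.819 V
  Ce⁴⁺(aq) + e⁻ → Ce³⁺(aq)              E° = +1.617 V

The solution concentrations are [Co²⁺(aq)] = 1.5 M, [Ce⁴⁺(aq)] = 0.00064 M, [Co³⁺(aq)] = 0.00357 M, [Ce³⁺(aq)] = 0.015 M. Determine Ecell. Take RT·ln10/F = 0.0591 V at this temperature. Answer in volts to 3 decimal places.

Since E°(Co³⁺/Co²⁺) > E°(Ce⁴⁺/Ce³⁺), Co³⁺/Co²⁺ serves as the cathode.
The standard potential is +1.819 − (+1.617) = +0.202 V and the balanced reaction transfers n = 1 electron.
The balanced reaction is Co³⁺(aq) + Ce³⁺(aq) → Co²⁺(aq) + Ce⁴⁺(aq), so Q = ([Co²⁺(aq)]·[Ce⁴⁺(aq)]) / ([Co³⁺(aq)]·[Ce³⁺(aq)]) = 17.9 and log Q = 1.254.
Applying E = E° − (RT ln10/nF)·log Q gives +0.202 − (0.0591/1)(1.254) = +0.128 V.

+0.128 V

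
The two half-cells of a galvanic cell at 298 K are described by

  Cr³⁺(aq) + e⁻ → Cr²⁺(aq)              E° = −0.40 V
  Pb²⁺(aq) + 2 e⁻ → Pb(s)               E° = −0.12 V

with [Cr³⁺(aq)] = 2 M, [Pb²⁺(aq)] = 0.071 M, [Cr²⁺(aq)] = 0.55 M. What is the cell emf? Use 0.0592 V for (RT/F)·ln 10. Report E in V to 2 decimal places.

The Pb²⁺/Pb couple has the more positive E°, so it is the cathode; Cr³⁺/Cr²⁺ is the anode.
E°cell = −0.12 − (−0.40) = +0.28 V, with n = 2 electrons transferred.
The balanced reaction is Pb²⁺(aq) + 2 Cr²⁺(aq) → Pb(s) + 2 Cr³⁺(aq), so Q = [Cr³⁺(aq)]^2 / ([Pb²⁺(aq)]·[Cr²⁺(aq)]^2) = 186 and log Q = 2.270.
Applying E = E° − (RT ln10/nF)·log Q gives +0.28 − (0.0592/2)(2.270) = +0.21 V.

+0.21 V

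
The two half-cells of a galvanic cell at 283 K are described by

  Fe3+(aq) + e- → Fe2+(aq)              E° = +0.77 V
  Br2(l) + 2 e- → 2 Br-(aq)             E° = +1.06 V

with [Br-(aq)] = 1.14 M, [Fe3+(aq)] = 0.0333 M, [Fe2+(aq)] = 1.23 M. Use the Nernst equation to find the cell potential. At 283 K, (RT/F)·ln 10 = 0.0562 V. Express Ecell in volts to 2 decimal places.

+0.37 V

Since E°(Br₂/Br⁻) > E°(Fe³⁺/Fe²⁺), Br₂/Br⁻ serves as the cathode.
E°cell = +1.06 − (+0.77) = +0.29 V, with n = 2 electrons transferred.
The balanced reaction is Br2(l) + 2 Fe2+(aq) → 2 Br-(aq) + 2 Fe3+(aq), so Q = ([Br-(aq)]^2·[Fe3+(aq)]^2) / [Fe2+(aq)]^2 = 0.000953 and log Q = −3.021.
Applying E = E° − (RT ln10/nF)·log Q gives +0.29 − (0.0562/2)(−3.021) = +0.37 V.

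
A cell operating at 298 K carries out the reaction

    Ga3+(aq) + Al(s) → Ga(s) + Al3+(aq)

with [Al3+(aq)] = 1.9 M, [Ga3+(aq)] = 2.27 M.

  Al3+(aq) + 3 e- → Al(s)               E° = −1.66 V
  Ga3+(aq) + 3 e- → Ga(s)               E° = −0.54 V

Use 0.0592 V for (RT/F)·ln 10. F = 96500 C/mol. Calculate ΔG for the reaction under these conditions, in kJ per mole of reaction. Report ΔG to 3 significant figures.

With Ga³⁺/Ga reduced at the cathode, E°cell = −0.54 − (−1.66) = +1.12 V and n = 3.
Here Q = [Al3+(aq)] / [Ga3+(aq)] = 0.837 (log Q = −0.077), giving E = +1.12 − (0.0592/3)·(−0.077) = +1.1215 V.
ΔG = −nFE = −(3)(96500)(+1.1215) J/mol = −325 kJ/mol.

−325 kJ/mol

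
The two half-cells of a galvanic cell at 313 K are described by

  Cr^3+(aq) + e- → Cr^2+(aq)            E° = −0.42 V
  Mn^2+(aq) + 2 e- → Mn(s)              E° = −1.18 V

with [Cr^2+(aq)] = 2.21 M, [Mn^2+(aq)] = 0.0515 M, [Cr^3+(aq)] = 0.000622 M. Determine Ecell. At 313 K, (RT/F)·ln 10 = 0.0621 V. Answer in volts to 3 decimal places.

+0.580 V

The Cr³⁺/Cr²⁺ couple has the more positive E°, so it is the cathode; Mn²⁺/Mn is the anode.
E°cell = −0.42 − (−1.18) = +0.76 V, with n = 2 electrons transferred.
The balanced reaction is 2 Cr^3+(aq) + Mn(s) → 2 Cr^2+(aq) + Mn^2+(aq), so Q = ([Cr^2+(aq)]^2·[Mn^2+(aq)]) / [Cr^3+(aq)]^2 = 6.5×10^5 and log Q = 5.813.
By the Nernst equation, E = +0.76 − (0.0621/2)·(5.813) = +0.580 V.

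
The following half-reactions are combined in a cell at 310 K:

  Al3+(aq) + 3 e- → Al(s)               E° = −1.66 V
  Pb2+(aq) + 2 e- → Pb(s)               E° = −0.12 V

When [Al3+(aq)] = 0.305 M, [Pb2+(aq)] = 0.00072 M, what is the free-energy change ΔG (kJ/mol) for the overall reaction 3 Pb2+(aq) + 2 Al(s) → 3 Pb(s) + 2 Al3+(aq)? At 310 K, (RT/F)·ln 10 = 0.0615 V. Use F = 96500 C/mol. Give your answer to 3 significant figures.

With Pb²⁺/Pb reduced at the cathode, E°cell = −0.12 − (−1.66) = +1.54 V and n = 6.
Here Q = [Al3+(aq)]^2 / [Pb2+(aq)]^3 = 2.49×10^8 (log Q = 8.397), giving E = +1.54 − (0.0615/6)·(8.397) = +1.4539 V.
Then ΔG = −nFE = −6 × 96500 × +1.4539 J/mol = −842 kJ/mol.

−842 kJ/mol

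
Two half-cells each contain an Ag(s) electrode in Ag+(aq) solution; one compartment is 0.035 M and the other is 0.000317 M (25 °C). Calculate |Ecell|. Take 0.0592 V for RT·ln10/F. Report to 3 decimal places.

For a concentration cell E°cell = 0, since both electrodes use the same couple.
The compartment with the higher Ag+(aq) concentration (0.035 M) acts as the cathode; ions are reduced there and produced at the dilute (0.000317 M) anode.
With n = 1, Ecell = −(0.0592/1)·log([dilute]/[conc]) = −(0.0592/1)·log(0.000317/0.035) = +0.121 V.

0.121 V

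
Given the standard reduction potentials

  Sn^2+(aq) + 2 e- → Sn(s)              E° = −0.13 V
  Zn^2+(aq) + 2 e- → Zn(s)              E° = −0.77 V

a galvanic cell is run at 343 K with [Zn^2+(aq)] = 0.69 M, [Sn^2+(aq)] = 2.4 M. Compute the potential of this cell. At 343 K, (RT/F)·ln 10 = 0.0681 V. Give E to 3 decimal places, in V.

The Sn²⁺/Sn couple has the more positive E°, so it is the cathode; Zn²⁺/Zn is the anode.
The standard potential is −0.13 − (−0.77) = +0.64 V and the balanced reaction transfers n = 2 electrons.
For the overall reaction Sn^2+(aq) + Zn(s) → Sn(s) + Zn^2+(aq), Q = [Zn^2+(aq)] / [Sn^2+(aq)] = 0.287, giving log Q = −0.541.
By the Nernst equation, E = +0.64 − (0.0681/2)·(−0.541) = +0.658 V.

+0.658 V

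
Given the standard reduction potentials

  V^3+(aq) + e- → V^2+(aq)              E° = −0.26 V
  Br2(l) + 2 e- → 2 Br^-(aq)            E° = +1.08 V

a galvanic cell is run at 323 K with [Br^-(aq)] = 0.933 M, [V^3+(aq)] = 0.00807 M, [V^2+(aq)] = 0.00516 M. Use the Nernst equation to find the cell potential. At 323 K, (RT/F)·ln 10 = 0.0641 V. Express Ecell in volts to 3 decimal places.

+1.329 V

Since E°(Br₂/Br⁻) > E°(V³⁺/V²⁺), Br₂/Br⁻ serves as the cathode.
The standard potential is +1.08 − (−0.26) = +1.34 V and the balanced reaction transfers n = 2 electrons.
For the overall reaction Br2(l) + 2 V^2+(aq) → 2 Br^-(aq) + 2 V^3+(aq), Q = ([Br^-(aq)]^2·[V^3+(aq)]^2) / [V^2+(aq)]^2 = 2.13, giving log Q = 0.328.
E = E° − (0.0641/n)·log Q = +1.34 − (0.0641/2)(0.328) = +1.329 V.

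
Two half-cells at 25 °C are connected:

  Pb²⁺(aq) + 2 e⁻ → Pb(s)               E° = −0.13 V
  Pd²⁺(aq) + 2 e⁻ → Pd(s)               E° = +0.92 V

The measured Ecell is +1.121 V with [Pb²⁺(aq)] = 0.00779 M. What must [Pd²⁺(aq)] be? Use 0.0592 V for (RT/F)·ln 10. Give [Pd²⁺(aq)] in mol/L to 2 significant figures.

2.0 M

Pd²⁺/Pd is the cathode (higher E°); E°cell = +0.92 − (−0.13) = +1.05 V with n = 2.
From the Nernst equation, log Q = n(E° − E)/0.0592 = 2·(+1.05 − (+1.121))/0.0592 = −2.399.
Balancing electrons gives Pd²⁺(aq) + Pb(s) → Pd(s) + Pb²⁺(aq); thus Q = [Pb²⁺(aq)] / [Pd²⁺(aq)].
Solving for the unknown gives log [Pd²⁺(aq)] = 0.291, so [Pd²⁺(aq)] ≈ 2.0 M.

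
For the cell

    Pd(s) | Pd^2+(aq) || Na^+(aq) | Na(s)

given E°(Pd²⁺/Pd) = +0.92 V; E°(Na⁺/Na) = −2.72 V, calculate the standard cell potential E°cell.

By convention the left-hand electrode in cell notation is the anode (oxidation) and the right-hand electrode is the cathode (reduction).
E°cell = E°(right) − E°(left) = −2.72 − (+0.92) = −3.64 V.
The negative sign shows that, as written, the cell would require an external voltage to drive the reaction.

−3.64 V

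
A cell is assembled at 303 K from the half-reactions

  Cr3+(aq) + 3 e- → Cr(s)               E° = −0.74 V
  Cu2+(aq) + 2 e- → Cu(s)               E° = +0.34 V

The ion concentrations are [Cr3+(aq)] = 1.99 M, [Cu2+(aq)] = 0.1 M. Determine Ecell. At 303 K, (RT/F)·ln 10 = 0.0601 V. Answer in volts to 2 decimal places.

+1.04 V

Cu²⁺/Cu is reduced (cathode, E° = +0.34 V) and Cr³⁺/Cr is oxidized (anode).
E°cell = E°cat − E°an = +0.34 − (−0.74) = +1.08 V; n = 6.
Balancing gives 3 Cu2+(aq) + 2 Cr(s) → 3 Cu(s) + 2 Cr3+(aq); hence Q = [Cr3+(aq)]^2 / [Cu2+(aq)]^3 = 3.96×10^3 (log Q = 3.598).
E = E° − (0.0601/n)·log Q = +1.08 − (0.0601/6)(3.598) = +1.04 V.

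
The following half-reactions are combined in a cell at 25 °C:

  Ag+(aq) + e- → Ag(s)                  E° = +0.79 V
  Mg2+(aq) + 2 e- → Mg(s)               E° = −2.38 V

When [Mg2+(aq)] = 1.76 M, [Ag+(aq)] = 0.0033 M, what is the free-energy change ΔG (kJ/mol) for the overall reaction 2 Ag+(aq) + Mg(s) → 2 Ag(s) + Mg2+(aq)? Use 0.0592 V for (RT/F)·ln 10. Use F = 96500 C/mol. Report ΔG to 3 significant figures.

−582 kJ/mol

The standard cell potential is +0.79 − (−2.38) = +3.17 V, with n = 2 electrons in the balanced equation.
The reaction quotient is [Mg2+(aq)] / [Ag+(aq)]^2 = 1.62×10^5; by Nernst, E = +3.17 − (0.0592/2)(5.208) = +3.0158 V.
Then ΔG = −nFE = −2 × 96500 × +3.0158 J/mol = −582 kJ/mol.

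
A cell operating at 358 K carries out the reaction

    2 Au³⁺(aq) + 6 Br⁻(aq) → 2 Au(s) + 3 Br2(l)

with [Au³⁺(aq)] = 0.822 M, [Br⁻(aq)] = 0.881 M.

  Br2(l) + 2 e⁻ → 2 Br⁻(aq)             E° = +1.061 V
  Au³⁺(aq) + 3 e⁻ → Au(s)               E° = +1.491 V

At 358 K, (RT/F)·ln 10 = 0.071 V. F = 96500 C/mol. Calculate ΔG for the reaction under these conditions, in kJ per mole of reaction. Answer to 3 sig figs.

−246 kJ/mol

E°cell = +1.491 − (+1.061) = +0.430 V; the balanced reaction transfers n = 6 electrons.
Here Q = 1 / ([Au³⁺(aq)]^2·[Br⁻(aq)]^6) = 3.17 (log Q = 0.500), giving E = +0.430 − (0.071/6)·(0.500) = +0.4241 V.
Then ΔG = −nFE = −6 × 96500 × +0.4241 J/mol = −246 kJ/mol.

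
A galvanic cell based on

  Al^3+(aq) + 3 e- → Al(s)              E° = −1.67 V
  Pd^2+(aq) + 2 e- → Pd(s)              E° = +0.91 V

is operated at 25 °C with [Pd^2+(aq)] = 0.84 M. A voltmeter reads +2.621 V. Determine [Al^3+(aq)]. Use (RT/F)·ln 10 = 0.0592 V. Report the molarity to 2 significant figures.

The Pd²⁺/Pd couple has the larger reduction potential, so it is the cathode: E°cell = +0.91 − (−1.67) = +2.58 V and n = 6.
Since E = E° − (0.0592/n)·log Q, log Q = n(E° − E)/0.0592 = −4.155.
For 3 Pd^2+(aq) + 2 Al(s) → 3 Pd(s) + 2 Al^3+(aq), the reaction quotient is Q = [Al^3+(aq)]^2 / [Pd^2+(aq)]^3.
Substituting the known concentrations and solving, log [Al^3+(aq)] = −2.191 and [Al^3+(aq)] = 0.0064 M.

0.0064 M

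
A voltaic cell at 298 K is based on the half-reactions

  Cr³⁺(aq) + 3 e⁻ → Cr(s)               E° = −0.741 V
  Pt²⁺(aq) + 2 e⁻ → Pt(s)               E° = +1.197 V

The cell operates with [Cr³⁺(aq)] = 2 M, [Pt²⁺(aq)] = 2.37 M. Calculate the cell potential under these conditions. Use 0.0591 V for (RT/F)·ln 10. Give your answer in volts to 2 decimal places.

Pt²⁺/Pt is reduced (cathode, E° = +1.197 V) and Cr³⁺/Cr is oxidized (anode).
E°cell = +1.197 − (−0.741) = +1.938 V, with n = 6 electrons transferred.
Balancing gives 3 Pt²⁺(aq) + 2 Cr(s) → 3 Pt(s) + 2 Cr³⁺(aq); hence Q = [Cr³⁺(aq)]^2 / [Pt²⁺(aq)]^3 = 0.3 (log Q = −0.522).
Applying E = E° − (RT ln10/nF)·log Q gives +1.938 − (0.0591/6)(−0.522) = +1.94 V.

+1.94 V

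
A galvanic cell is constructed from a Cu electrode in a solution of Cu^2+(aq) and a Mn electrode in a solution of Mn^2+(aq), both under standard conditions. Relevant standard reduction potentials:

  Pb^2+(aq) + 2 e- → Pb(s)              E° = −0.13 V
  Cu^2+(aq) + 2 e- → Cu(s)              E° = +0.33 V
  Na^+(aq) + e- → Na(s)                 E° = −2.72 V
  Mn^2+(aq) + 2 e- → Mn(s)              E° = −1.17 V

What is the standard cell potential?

The Cu²⁺/Cu couple has the higher E°, so Cu ion is reduced (cathode) and Mn is oxidized (anode).
E°cell = E°(cathode) − E°(anode) = +0.33 − (−1.17) = +1.50 V.

+1.50 V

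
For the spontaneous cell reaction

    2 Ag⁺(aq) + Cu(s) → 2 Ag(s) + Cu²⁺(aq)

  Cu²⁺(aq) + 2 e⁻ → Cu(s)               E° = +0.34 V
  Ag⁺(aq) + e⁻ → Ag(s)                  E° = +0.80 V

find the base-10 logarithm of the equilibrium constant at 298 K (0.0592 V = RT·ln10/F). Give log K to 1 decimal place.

log K = 15.5

The Ag⁺/Ag couple is reduced (cathode); E°cell = +0.80 − (+0.34) = +0.46 V with n = 2.
At equilibrium E = 0, so log K = nE°cell / 0.0592 = (2)(+0.46) / 0.0592 = 15.5.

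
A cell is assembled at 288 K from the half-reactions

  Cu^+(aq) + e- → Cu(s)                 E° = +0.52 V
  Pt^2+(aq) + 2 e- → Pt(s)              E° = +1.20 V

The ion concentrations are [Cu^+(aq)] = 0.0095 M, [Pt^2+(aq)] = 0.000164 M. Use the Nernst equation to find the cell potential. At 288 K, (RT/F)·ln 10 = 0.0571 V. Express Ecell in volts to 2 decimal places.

+0.69 V

The Pt²⁺/Pt couple has the more positive E°, so it is the cathode; Cu⁺/Cu is the anode.
The standard potential is +1.20 − (+0.52) = +0.68 V and the balanced reaction transfers n = 2 electrons.
For the overall reaction Pt^2+(aq) + 2 Cu(s) → Pt(s) + 2 Cu^+(aq), Q = [Cu^+(aq)]^2 / [Pt^2+(aq)] = 0.55, giving log Q = −0.259.
Applying E = E° − (RT ln10/nF)·log Q gives +0.68 − (0.0571/2)(−0.259) = +0.69 V.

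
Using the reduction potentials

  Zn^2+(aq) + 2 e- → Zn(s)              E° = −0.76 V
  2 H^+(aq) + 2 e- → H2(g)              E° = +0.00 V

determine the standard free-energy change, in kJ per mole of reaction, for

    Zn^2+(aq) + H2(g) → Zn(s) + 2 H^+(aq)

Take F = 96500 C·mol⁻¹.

+147 kJ/mol

In the reaction as written Zn^2+(aq) is reduced, so the Zn²⁺/Zn couple is the cathode and 2H⁺/H₂ is the anode.
E°cell = −0.76 − (+0.00) = −0.76 V; balancing electrons gives n = 2.
ΔG° = −nFE°cell = −(2)(96500)(−0.76) J/mol = +147 kJ/mol.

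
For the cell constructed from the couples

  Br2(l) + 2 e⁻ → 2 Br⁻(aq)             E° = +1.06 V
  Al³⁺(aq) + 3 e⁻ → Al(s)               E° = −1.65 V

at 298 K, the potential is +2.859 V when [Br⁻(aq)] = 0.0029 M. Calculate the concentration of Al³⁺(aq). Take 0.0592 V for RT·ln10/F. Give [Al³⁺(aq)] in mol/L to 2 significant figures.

With Br₂/Br⁻ at the cathode and Al³⁺/Al at the anode, E°cell = +1.06 − (−1.65) = +2.71 V (n = 6).
Since E = E° − (0.0592/n)·log Q, log Q = n(E° − E)/0.0592 = −15.101.
The balanced reaction is 3 Br2(l) + 2 Al(s) → 6 Br⁻(aq) + 2 Al³⁺(aq), so Q = [Br⁻(aq)]^6·[Al³⁺(aq)]^2.
Substituting the known concentrations and solving, log [Al³⁺(aq)] = 0.062 and [Al³⁺(aq)] = 1.2 M.

1.2 M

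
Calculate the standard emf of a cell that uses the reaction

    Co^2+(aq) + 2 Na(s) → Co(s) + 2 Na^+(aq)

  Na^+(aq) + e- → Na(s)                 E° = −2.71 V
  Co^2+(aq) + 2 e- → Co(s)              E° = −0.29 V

Co^2+(aq) gains electrons, so the Co²⁺/Co couple is the cathode; the Na⁺/Na couple is the anode.
E°cell = E°(cathode) − E°(anode) = −0.29 − (−2.71) = +2.42 V.
The positive value indicates the reaction is spontaneous as written.

+2.42 V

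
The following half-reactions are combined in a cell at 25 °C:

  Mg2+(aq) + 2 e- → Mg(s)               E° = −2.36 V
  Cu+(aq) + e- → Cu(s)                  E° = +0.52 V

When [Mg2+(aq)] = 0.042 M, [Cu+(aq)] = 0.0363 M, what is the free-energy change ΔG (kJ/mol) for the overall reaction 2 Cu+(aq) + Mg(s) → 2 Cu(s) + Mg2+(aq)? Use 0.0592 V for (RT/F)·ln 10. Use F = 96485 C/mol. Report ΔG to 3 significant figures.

E°cell = +0.52 − (−2.36) = +2.88 V; the balanced reaction transfers n = 2 electrons.
Here Q = [Mg2+(aq)] / [Cu+(aq)]^2 = 31.9 (log Q = 1.503), giving E = +2.88 − (0.0592/2)·(1.503) = +2.8355 V.
Then ΔG = −nFE = −2 × 96485 × +2.8355 J/mol = −547 kJ/mol.

−547 kJ/mol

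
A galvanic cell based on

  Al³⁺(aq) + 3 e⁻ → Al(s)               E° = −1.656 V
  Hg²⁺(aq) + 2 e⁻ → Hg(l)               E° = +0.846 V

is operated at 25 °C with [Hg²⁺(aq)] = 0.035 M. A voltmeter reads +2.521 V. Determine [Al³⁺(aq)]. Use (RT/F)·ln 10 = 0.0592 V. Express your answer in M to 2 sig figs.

0.00071 M

With Hg²⁺/Hg at the cathode and Al³⁺/Al at the anode, E°cell = +0.846 − (−1.656) = +2.502 V (n = 6).
Rearranging E = E° − (0.0592/n)·log Q gives log Q = 6(+2.502 − (+2.521))/0.0592 = −1.926.
Balancing electrons gives 3 Hg²⁺(aq) + 2 Al(s) → 3 Hg(l) + 2 Al³⁺(aq); thus Q = [Al³⁺(aq)]^2 / [Hg²⁺(aq)]^3.
Solving for the unknown gives log [Al³⁺(aq)] = −3.147, so [Al³⁺(aq)] ≈ 0.00071 M.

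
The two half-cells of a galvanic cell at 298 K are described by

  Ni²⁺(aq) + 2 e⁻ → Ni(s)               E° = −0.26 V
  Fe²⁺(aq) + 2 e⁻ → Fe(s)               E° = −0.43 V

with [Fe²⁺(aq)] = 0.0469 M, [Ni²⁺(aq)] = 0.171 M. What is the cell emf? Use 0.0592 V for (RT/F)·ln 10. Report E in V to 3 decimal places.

+0.187 V

Since E°(Ni²⁺/Ni) > E°(Fe²⁺/Fe), Ni²⁺/Ni serves as the cathode.
The standard potential is −0.26 − (−0.43) = +0.17 V and the balanced reaction transfers n = 2 electrons.
Balancing gives Ni²⁺(aq) + Fe(s) → Ni(s) + Fe²⁺(aq); hence Q = [Fe²⁺(aq)] / [Ni²⁺(aq)] = 0.274 (log Q = −0.562).
By the Nernst equation, E = +0.17 − (0.0592/2)·(−0.562) = +0.187 V.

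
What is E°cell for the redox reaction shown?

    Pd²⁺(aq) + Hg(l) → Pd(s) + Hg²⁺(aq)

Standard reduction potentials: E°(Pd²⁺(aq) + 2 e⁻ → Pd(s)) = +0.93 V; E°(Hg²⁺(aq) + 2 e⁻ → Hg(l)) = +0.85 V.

+0.08 V

Pd²⁺(aq) gains electrons, so the Pd²⁺/Pd couple is the cathode; the Hg²⁺/Hg couple is the anode.
E°cell = E°(cathode) − E°(anode) = +0.93 − (+0.85) = +0.08 V.
The positive value indicates the reaction is spontaneous as written.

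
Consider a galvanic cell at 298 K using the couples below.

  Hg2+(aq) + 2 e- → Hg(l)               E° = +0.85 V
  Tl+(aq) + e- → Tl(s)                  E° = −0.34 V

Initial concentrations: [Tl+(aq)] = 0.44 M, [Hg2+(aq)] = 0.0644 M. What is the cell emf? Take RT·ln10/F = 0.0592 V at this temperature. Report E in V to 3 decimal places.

+1.176 V

Since E°(Hg²⁺/Hg) > E°(Tl⁺/Tl), Hg²⁺/Hg serves as the cathode.
The standard potential is +0.85 − (−0.34) = +1.19 V and the balanced reaction transfers n = 2 electrons.
The balanced reaction is Hg2+(aq) + 2 Tl(s) → Hg(l) + 2 Tl+(aq), so Q = [Tl+(aq)]^2 / [Hg2+(aq)] = 3.01 and log Q = 0.478.
E = E° − (0.0592/n)·log Q = +1.19 − (0.0592/2)(0.478) = +1.176 V.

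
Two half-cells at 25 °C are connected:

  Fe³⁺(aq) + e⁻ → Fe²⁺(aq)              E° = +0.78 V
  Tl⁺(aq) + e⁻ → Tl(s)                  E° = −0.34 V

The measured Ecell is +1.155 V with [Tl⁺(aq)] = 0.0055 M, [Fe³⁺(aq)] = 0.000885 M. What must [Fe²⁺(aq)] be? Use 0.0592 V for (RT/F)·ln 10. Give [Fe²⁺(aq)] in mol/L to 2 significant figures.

0.041 M

With Fe³⁺/Fe²⁺ at the cathode and Tl⁺/Tl at the anode, E°cell = +0.78 − (−0.34) = +1.12 V (n = 1).
From the Nernst equation, log Q = n(E° − E)/0.0592 = 1·(+1.12 − (+1.155))/0.0592 = −0.591.
Balancing electrons gives Fe³⁺(aq) + Tl(s) → Fe²⁺(aq) + Tl⁺(aq); thus Q = ([Fe²⁺(aq)]·[Tl⁺(aq)]) / [Fe³⁺(aq)].
Isolating [Fe²⁺(aq)] in Q = 10^{−0.591} yields log [Fe²⁺(aq)] = −1.384, i.e. 0.041 M.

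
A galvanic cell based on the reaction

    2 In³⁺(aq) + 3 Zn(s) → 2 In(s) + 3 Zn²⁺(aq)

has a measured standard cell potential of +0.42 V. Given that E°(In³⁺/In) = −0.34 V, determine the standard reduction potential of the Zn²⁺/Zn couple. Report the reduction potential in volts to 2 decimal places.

−0.76 V

In the reaction as written the In³⁺/In couple is reduced (cathode) and Zn²⁺/Zn is oxidized (anode), so E°cell = E°(In³⁺/In) − E°(Zn²⁺/Zn).
E°(Zn²⁺/Zn) = E°(cathode) − E°cell = −0.34 − (+0.42) = −0.76 V.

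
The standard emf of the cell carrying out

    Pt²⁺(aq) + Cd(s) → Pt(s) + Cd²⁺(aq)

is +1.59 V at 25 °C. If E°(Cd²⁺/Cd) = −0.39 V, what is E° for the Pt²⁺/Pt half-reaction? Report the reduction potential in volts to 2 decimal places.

+1.20 V

In the reaction as written the Pt²⁺/Pt couple is reduced (cathode) and Cd²⁺/Cd is oxidized (anode), so E°cell = E°(Pt²⁺/Pt) − E°(Cd²⁺/Cd).
E°(Pt²⁺/Pt) = E°cell + E°(anode) = +1.59 + (−0.39) = +1.20 V.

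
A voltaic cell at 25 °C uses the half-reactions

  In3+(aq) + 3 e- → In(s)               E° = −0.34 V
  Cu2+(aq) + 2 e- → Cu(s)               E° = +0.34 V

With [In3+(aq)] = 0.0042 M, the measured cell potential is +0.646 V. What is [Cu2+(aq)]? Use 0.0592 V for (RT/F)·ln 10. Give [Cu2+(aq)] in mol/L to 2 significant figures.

0.0018 M

With Cu²⁺/Cu at the cathode and In³⁺/In at the anode, E°cell = +0.34 − (−0.34) = +0.68 V (n = 6).
Rearranging E = E° − (0.0592/n)·log Q gives log Q = 6(+0.68 − (+0.646))/0.0592 = 3.446.
The balanced reaction is 3 Cu2+(aq) + 2 In(s) → 3 Cu(s) + 2 In3+(aq), so Q = [In3+(aq)]^2 / [Cu2+(aq)]^3.
Isolating [Cu2+(aq)] in Q = 10^{3.446} yields log [Cu2+(aq)] = −2.733, i.e. 0.0018 M.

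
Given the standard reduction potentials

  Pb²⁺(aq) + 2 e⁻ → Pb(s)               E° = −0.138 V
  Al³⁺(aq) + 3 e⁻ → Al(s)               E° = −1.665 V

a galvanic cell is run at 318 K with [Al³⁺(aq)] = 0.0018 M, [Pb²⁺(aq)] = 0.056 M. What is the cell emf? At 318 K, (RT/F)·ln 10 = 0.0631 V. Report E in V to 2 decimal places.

+1.55 V

Pb²⁺/Pb is reduced (cathode, E° = −0.138 V) and Al³⁺/Al is oxidized (anode).
The standard potential is −0.138 − (−1.665) = +1.527 V and the balanced reaction transfers n = 6 electrons.
The balanced reaction is 3 Pb²⁺(aq) + 2 Al(s) → 3 Pb(s) + 2 Al³⁺(aq), so Q = [Al³⁺(aq)]^2 / [Pb²⁺(aq)]^3 = 0.0184 and log Q = −1.734.
Applying E = E° − (RT ln10/nF)·log Q gives +1.527 − (0.0631/6)(−1.734) = +1.55 V.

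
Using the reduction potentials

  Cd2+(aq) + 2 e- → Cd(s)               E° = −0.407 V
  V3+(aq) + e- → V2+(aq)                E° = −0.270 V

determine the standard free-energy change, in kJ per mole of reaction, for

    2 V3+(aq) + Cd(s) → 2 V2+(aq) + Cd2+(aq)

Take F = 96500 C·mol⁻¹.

−26.4 kJ/mol

In the reaction as written V3+(aq) is reduced, so the V³⁺/V²⁺ couple is the cathode and Cd²⁺/Cd is the anode.
E°cell = −0.270 − (−0.407) = +0.137 V; balancing electrons gives n = 2.
ΔG° = −nFE°cell = −(2)(96500)(+0.137) J/mol = −26.4 kJ/mol.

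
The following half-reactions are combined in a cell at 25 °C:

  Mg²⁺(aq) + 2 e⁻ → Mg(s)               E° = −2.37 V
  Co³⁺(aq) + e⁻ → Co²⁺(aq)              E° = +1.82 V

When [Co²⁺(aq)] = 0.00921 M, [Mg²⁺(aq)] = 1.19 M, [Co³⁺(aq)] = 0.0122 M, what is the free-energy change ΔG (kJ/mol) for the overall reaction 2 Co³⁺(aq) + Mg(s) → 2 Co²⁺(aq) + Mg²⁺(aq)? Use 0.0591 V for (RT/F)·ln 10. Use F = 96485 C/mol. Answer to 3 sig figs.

−810 kJ/mol

E°cell = +1.82 − (−2.37) = +4.19 V; the balanced reaction transfers n = 2 electrons.
Here Q = ([Co²⁺(aq)]^2·[Mg²⁺(aq)]) / [Co³⁺(aq)]^2 = 0.678 (log Q = −0.169), giving E = +4.19 − (0.0591/2)·(−0.169) = +4.1950 V.
ΔG = −nFE = −(2)(96485)(+4.1950) J/mol = −810 kJ/mol.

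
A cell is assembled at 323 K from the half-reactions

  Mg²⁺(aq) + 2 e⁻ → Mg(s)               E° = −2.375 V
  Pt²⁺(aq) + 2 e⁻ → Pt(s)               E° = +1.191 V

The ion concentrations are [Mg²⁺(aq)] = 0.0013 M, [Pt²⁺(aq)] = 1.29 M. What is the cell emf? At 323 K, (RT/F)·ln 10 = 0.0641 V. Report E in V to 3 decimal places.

Pt²⁺/Pt is reduced (cathode, E° = +1.191 V) and Mg²⁺/Mg is oxidized (anode).
The standard potential is +1.191 − (−2.375) = +3.566 V and the balanced reaction transfers n = 2 electrons.
Balancing gives Pt²⁺(aq) + Mg(s) → Pt(s) + Mg²⁺(aq); hence Q = [Mg²⁺(aq)] / [Pt²⁺(aq)] = 0.00101 (log Q = −2.997).
By the Nernst equation, E = +3.566 − (0.0641/2)·(−2.997) = +3.662 V.

+3.662 V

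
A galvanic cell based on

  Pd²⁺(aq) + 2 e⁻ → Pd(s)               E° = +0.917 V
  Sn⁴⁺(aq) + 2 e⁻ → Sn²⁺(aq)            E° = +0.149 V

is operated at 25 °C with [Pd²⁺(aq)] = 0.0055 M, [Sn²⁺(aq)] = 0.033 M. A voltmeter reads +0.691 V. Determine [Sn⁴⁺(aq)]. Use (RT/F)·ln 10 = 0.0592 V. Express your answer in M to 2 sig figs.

Pd²⁺/Pd is the cathode (higher E°); E°cell = +0.917 − (+0.149) = +0.768 V with n = 2.
Since E = E° − (0.0592/n)·log Q, log Q = n(E° − E)/0.0592 = 2.601.
Balancing electrons gives Pd²⁺(aq) + Sn²⁺(aq) → Pd(s) + Sn⁴⁺(aq); thus Q = [Sn⁴⁺(aq)] / ([Pd²⁺(aq)]·[Sn²⁺(aq)]).
Solving for the unknown gives log [Sn⁴⁺(aq)] = −1.140, so [Sn⁴⁺(aq)] ≈ 0.072 M.

0.072 M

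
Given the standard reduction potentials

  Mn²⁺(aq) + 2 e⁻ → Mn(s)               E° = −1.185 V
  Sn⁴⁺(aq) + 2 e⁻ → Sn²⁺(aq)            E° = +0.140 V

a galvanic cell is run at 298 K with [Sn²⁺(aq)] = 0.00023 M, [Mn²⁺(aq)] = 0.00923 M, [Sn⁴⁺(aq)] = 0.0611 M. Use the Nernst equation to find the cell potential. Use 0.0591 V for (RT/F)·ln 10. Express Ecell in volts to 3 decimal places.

Since E°(Sn⁴⁺/Sn²⁺) > E°(Mn²⁺/Mn), Sn⁴⁺/Sn²⁺ serves as the cathode.
E°cell = +0.140 − (−1.185) = +1.325 V, with n = 2 electrons transferred.
Balancing gives Sn⁴⁺(aq) + Mn(s) → Sn²⁺(aq) + Mn²⁺(aq); hence Q = ([Sn²⁺(aq)]·[Mn²⁺(aq)]) / [Sn⁴⁺(aq)] = 3.47×10^−5 (log Q = −4.459).
Applying E = E° − (RT ln10/nF)·log Q gives +1.325 − (0.0591/2)(−4.459) = +1.457 V.

+1.457 V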